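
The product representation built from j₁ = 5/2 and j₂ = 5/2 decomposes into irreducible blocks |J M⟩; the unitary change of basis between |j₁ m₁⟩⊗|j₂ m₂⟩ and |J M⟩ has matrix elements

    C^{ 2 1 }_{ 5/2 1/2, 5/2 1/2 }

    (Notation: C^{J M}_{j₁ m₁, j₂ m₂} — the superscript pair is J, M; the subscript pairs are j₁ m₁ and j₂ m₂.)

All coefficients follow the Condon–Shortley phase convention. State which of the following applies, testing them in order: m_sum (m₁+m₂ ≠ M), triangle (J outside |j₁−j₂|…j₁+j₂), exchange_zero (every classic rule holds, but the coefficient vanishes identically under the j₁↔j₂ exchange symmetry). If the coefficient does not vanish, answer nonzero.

m-sum: m₁+m₂ = 1/2+1/2 = 1, M = 1  ✓
triangle: |j₁−j₂| = 0 ≤ J = 2 ≤ j₁+j₂ = 5  ✓
exchange: j₁=j₂ and m₁=m₂, and (−1)^(j₁+j₂−J) = (−1)^3 = −1 forces ⟨j₁m₁;j₂m₂|JM⟩ = −⟨j₂m₂;j₁m₁|JM⟩ = −⟨j₁m₁;j₂m₂|JM⟩ ⇒ the coefficient vanishes identically
Racah sum check: Σ_k collapses to 0 ⇒ CG = 0

exchange_zero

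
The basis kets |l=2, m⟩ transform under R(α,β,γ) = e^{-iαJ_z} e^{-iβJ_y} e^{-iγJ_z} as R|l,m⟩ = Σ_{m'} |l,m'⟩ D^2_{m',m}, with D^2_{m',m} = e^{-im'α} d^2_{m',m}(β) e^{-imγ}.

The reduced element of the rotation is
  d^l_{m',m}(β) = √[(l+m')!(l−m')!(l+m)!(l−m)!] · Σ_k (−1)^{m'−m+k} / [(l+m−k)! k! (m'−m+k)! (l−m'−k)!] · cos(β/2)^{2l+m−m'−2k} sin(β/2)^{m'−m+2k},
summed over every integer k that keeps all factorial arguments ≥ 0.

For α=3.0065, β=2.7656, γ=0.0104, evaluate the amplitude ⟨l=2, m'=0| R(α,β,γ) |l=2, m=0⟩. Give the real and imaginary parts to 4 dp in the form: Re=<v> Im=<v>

First d^2_{0,0}(β=2.7656), then the phase factors e^{-i(0)α} and e^{-i(0)γ}:
c=cos(2.765600/2)=0.186891, s=sin(2.765600/2)=0.982381; N=√[2·2·2·2]=4.000000
The bounds max(0,m−m')=0 and min(l+m,l−m')=2 give 3 terms
  k=0: (−1)^0·4.0000/(4)·0.1869^4·0.9824^0 = +0.001220
  k=1: (−1)^1·4.0000/(1)·0.1869^2·0.9824^2 = -0.134833
  k=2: (−1)^2·4.0000/(4)·0.1869^0·0.9824^4 = +0.931364
d^2_{0,0}(2.7656) = +0.001220 -0.134833 +0.931364 = +0.797751
Attach z-rotation phases: D = e^{-i(0)(3.0065)}·(+0.797751)·e^{-i(0)(0.0104)} = +0.797751+0.000000i

Re=0.7978 Im=0.0000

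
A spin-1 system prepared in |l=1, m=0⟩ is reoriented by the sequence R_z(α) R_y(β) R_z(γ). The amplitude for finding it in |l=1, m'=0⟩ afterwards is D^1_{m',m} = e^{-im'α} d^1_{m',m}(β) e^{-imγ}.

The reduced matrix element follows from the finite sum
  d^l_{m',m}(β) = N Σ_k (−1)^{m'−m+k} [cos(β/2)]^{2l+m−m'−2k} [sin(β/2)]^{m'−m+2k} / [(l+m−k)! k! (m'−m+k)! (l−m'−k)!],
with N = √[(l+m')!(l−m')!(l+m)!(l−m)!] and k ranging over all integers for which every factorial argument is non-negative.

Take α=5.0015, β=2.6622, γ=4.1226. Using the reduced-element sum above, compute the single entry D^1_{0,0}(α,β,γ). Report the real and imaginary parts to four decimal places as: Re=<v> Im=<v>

Re=-0.8873 Im=0.0000

Split into d^1_{0,0}(β=2.6622) × two z-phases.
Half-angle: c=0.237408, s=0.971410. N=√(1·1·1·1)=1.000000
The bounds max(0,m−m')=0 and min(l+m,l−m')=1 give 2 terms
  k=0: (−1)^0·1.0000/(1)·0.2374^2·0.9714^0 = +0.056362
  k=1: (−1)^1·1.0000/(1)·0.2374^0·0.9714^2 = -0.943638
d^1_{0,0}(2.6622) = +0.056362 -0.943638 = -0.887275
D = (+1.000000+0.000000i)·(-0.887275)·(+1.000000+0.000000i) = -0.887275+0.000000i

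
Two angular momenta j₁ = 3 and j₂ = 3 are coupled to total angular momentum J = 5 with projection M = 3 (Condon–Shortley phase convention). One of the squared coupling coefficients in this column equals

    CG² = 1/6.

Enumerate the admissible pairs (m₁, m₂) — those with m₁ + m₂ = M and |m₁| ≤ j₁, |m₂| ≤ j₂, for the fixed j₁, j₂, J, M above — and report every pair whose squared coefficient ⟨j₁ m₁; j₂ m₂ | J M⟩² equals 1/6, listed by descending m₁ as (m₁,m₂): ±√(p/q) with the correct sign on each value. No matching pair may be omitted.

Admissible pairs with m₁+m₂ = M = 3: (0,3), (1,2), (2,1), (3,0)
  (m₁,m₂)=(3,0): CG² = 1/3, CG = +√(1/3)
  (m₁,m₂)=(2,1): CG² = 1/6, CG = +√(1/6)   ← matches the target
  (m₁,m₂)=(1,2): CG² = 1/6, CG = −√(1/6)   ← matches the target
  (m₁,m₂)=(0,3): CG² = 1/3, CG = −√(1/3)
Pairs with CG² = 1/6: (2,1): +√(1/6); (1,2): −√(1/6)

(2,1): +√(1/6); (1,2): −√(1/6)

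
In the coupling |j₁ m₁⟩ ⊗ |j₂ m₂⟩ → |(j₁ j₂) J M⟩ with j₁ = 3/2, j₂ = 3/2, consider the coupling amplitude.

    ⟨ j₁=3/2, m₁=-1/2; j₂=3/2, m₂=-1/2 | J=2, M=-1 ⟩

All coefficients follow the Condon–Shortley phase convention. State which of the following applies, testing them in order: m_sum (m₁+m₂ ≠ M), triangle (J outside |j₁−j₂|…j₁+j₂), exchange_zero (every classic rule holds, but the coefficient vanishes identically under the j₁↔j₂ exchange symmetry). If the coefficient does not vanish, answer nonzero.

exchange_zero

m-sum: m₁+m₂ = -1/2+(-1/2) = -1, M = -1  ✓
triangle: |j₁−j₂| = 0 ≤ J = 2 ≤ j₁+j₂ = 3  ✓
exchange: j₁=j₂ and m₁=m₂, and (−1)^(j₁+j₂−J) = (−1)^1 = −1 forces ⟨j₁m₁;j₂m₂|JM⟩ = −⟨j₂m₂;j₁m₁|JM⟩ = −⟨j₁m₁;j₂m₂|JM⟩ ⇒ the coefficient vanishes identically
Racah sum check: Σ_k collapses to 0 ⇒ CG = 0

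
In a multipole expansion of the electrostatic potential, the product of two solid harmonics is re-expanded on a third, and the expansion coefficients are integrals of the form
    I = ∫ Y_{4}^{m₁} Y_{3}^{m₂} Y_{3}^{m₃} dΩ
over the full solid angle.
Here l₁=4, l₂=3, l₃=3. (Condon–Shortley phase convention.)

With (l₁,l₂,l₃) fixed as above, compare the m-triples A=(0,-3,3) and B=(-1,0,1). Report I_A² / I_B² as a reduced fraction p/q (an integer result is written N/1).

l's match ⇒ only the (l;m) 3-j factors differ between A and B.
A: triangle coeff Δ(4,3,3) = 1/34650; Σ_t [0,0]: t=0:+1/1152 = 1/1152; (3j)²=1/154 [(4 3 3; 0 -3 3)], sign=+1
B: triangle coeff Δ(4,3,3) = 1/34650; Σ_t [1,3]: t=1:−1/288 t=2:+1/24 t=3:−1/48 = 5/288; (3j)²=5/462 [(4 3 3; -1 0 1)], sign=+1
I_A²/I_B² = (1/154)/(5/462) = 3/5

3/5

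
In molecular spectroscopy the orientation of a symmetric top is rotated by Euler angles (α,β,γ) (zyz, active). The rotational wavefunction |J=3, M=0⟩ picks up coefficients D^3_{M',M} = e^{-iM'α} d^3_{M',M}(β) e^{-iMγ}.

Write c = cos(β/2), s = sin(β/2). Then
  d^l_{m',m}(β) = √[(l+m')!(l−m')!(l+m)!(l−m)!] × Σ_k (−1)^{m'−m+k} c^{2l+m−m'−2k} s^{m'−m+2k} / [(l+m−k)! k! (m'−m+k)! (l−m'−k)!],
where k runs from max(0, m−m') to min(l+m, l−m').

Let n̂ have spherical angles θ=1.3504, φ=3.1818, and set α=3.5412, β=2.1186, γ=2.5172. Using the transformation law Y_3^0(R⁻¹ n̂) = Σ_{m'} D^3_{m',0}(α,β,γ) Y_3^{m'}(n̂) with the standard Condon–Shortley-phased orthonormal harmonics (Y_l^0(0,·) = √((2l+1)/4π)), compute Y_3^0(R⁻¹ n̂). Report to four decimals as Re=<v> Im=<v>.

Re=-0.1945 Im=0.0000

Need the full column D^3_{m',0} for m'=−3..3 at α=3.5412, β=2.1186, γ=2.5172.
cos(β/2)=0.489483, sin(β/2)=0.872013
d^3_{-3,0}: single k=3 term ⇒ +0.347773;  D = -0.126400-0.323989i
d^3_{-2,0}: k∈[2..3] ⇒ +0.239087 -0.758800 = -0.519713;  D = -0.362380-0.372535i
d^3_{-1,0}: k∈[1..3] ⇒ +0.084879 -0.808151 +0.854954 = +0.131682;  D = -0.121307-0.051232i
d^3_{0,0}: k∈[0..3] ⇒ +0.013754 -0.392860 +1.246835 -0.439681 = +0.428048;  D = +0.428048+0.000000i
d^3_{1,0}: k∈[0..2] ⇒ -0.084879 +0.808151 -0.854954 = -0.131682;  D = +0.121307-0.051232i
d^3_{2,0}: k∈[0..1] ⇒ +0.239087 -0.758800 = -0.519713;  D = -0.362380+0.372535i
d^3_{3,0}: single k=0 term ⇒ -0.347773;  D = +0.126400-0.323989i
Y_3^{m'}(θ=1.3504,φ=3.1818) and Σ D·Y over m':
  (-0.1264-0.3240i)·(-0.3849+0.0466i)  (-0.3624-0.3725i)·(+0.2121-0.0171i)  (-0.1213-0.0512i)·(+0.2398-0.0096i)  (+0.4280+0.0000i)·(-0.2253+0.0000i)  (+0.1213-0.0512i)·(-0.2398-0.0096i)  (-0.3624+0.3725i)·(+0.2121+0.0171i)  (+0.1264-0.3240i)·(+0.3849+0.0466i)
Y_3^0(R⁻¹ n̂) = -0.194492+0.000000i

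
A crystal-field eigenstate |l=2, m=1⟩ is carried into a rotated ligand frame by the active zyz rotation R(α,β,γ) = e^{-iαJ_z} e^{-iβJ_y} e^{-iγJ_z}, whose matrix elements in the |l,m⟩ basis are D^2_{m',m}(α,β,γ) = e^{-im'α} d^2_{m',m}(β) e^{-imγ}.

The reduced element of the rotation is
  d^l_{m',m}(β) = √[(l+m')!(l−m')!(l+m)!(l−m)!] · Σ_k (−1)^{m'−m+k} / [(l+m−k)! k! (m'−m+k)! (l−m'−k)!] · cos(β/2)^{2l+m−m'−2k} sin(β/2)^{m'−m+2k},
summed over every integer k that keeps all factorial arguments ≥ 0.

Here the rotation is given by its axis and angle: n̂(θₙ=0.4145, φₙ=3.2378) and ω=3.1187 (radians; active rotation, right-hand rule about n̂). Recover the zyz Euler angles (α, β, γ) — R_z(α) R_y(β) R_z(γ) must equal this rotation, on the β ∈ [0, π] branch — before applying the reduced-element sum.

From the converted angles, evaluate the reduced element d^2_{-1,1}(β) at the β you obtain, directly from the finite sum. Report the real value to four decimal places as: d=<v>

Axis–angle → zyz. n̂ = (sinθₙcosφₙ, sinθₙsinφₙ, cosθₙ) = (-0.400870, -0.038686, +0.915318), ω = 3.1187.
R = I cosω + sinω [n̂]ₓ + (1−cosω) n̂n̂ᵀ gives
  R = [-0.678387, +0.010060, -0.734636; +0.051964, -0.996745, -0.061635; -0.732865, -0.079987, +0.675656]
β = atan2(√(R₁₃²+R₂₃²), R₃₃) = 0.828942; α = atan2(R₂₃, R₁₃) mod 2π = 3.225295; γ = atan2(R₃₂, −R₃₁) mod 2π = 6.174473
d^2_{-1,1}(β=0.8289) via the finite sum:
With c≡cos(β/2)=0.915329 and s≡sin(β/2)=0.402706, N=[1·6·6·1]^{1/2}=6.000000
Admissible k: 2..3 (factorial args all ≥0)
  k=2: (−1)^0·6.0000/(2)·0.9153^2·0.4027^2 = +0.407617
  k=3: (−1)^1·6.0000/(6)·0.9153^0·0.4027^4 = -0.026300
d^2_{-1,1}(0.8289) = +0.407617 -0.026300 = +0.381317

d=0.3813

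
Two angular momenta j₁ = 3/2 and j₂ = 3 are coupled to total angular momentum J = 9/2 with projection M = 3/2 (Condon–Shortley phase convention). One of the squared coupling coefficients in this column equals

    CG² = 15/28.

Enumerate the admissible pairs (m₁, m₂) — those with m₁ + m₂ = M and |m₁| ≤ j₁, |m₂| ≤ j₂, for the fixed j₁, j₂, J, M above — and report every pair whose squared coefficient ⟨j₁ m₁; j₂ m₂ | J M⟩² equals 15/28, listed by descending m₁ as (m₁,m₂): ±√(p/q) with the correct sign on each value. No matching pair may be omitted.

(1/2,1): +√(15/28)

Admissible pairs with m₁+m₂ = M = 3/2: (-3/2,3), (-1/2,2), (1/2,1), (3/2,0)
  (m₁,m₂)=(3/2,0): CG² = 5/21, CG = +√(5/21)
  (m₁,m₂)=(1/2,1): CG² = 15/28, CG = +√(15/28)   ← matches the target
  (m₁,m₂)=(-1/2,2): CG² = 3/14, CG = +√(3/14)
  (m₁,m₂)=(-3/2,3): CG² = 1/84, CG = +√(1/84)
Pairs with CG² = 15/28: (1/2,1): +√(15/28)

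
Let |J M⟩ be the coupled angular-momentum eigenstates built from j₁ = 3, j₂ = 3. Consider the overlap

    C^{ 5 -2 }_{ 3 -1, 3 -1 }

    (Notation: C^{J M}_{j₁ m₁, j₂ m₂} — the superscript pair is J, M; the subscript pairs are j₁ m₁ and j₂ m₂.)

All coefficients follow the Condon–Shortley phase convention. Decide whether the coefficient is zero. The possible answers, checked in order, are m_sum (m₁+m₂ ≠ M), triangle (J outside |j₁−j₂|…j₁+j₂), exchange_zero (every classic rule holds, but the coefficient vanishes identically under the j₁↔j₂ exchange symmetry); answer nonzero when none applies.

m-sum: m₁+m₂ = -1+(-1) = -2, M = -2  ✓
triangle: |j₁−j₂| = 0 ≤ J = 5 ≤ j₁+j₂ = 6  ✓
exchange: j₁=j₂ and m₁=m₂, and (−1)^(j₁+j₂−J) = (−1)^1 = −1 forces ⟨j₁m₁;j₂m₂|JM⟩ = −⟨j₂m₂;j₁m₁|JM⟩ = −⟨j₁m₁;j₂m₂|JM⟩ ⇒ the coefficient vanishes identically
Racah sum check: Σ_k collapses to 0 ⇒ CG = 0

exchange_zero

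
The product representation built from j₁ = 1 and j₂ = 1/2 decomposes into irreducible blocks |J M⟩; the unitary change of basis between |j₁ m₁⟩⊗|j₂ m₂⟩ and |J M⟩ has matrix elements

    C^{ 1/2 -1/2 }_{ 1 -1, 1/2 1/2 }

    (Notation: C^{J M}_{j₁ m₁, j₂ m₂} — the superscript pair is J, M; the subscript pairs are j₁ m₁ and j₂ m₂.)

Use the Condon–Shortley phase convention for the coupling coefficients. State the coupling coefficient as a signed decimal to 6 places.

√[2·1!1!0!/3! · 0!2!1!0!0!1!] = √(2/3)
  +(−1)^1/∏(1,0,1,0,0,0)! = -1  (running -1)
⟨..|..⟩ = √(2/3)·(-1) = -0.816497

-0.816497  (= −√(2/3))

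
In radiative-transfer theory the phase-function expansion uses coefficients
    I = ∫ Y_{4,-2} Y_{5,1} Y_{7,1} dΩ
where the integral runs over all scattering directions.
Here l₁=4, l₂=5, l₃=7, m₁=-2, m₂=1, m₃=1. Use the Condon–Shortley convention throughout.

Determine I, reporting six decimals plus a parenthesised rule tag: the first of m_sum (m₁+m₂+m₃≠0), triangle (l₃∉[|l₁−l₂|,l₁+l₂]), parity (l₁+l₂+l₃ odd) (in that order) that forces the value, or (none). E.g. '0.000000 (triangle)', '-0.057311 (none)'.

Rules hold: Σm=0, L=16 even, 1≤7≤9.
N = 9·11·15 = 1485
Δ = 2!·6!·8!/17! = 1/6126120
Racah Σ t=0..2: t=0:+1/69120 t=1:−1/20736 t=2:+1/69120 = -1/51840
⇒ 3j(4 5 7; 0 0 0)² = 280/21879, sgn +1
Racah Σ t=0..2: t=0:+1/2073600 t=1:−1/86400 t=2:+1/55296 = 29/4147200
⇒ 3j(4 5 7; -2 1 1)² = 841/145860, sgn +1
4πI² = N·(3j₀)²·(3jₘ)² = 58870/537251
I = +1·√(0.109576/4π) = 0.09337991
No selection rule forces the value: the integral is nonzero (none).

0.093380 (none)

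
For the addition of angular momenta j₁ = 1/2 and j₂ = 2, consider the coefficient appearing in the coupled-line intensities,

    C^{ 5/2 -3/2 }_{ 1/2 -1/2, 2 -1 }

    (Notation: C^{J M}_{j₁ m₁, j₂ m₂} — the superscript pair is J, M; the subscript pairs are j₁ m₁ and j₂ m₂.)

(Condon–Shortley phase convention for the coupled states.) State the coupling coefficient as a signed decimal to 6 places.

√[6·0!1!4!/6! · 0!1!1!3!1!4!] = √(144/5)
  +(−1)^0/∏(0,0,1,1,0,3)! = 1/6  (running 1/6)
⟨..|..⟩ = √(144/5)·(1/6) = +0.894427

+0.894427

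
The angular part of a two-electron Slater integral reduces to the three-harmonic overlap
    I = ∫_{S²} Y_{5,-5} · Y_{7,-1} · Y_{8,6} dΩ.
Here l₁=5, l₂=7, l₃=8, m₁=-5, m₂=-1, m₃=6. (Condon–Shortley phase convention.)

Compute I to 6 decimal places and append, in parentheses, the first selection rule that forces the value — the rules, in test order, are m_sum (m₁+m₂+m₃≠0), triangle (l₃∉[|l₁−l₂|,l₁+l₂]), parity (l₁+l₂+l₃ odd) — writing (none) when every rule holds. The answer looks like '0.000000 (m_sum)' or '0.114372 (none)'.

m-sum 0 ✓  L=20 even ✓  2≤8≤12 ✓
Π(2lᵢ+1) = 11×15×17 = 2805
triangle coeff Δ(5,7,8) = 1/814773960
Σ_t [0,4]: t=0:+1/87091200 t=1:−1/4976640 t=2:+1/2073600 t=3:−1/4976640 t=4:+1/87091200 = 1/9676800
(3j)²=360/46189 [(5 7 8; 0 0 0)], sign=+1
Σ_t [4,4]: t=4:+1/1393459200 = 1/1393459200
(3j)²=15/1292 [(5 7 8; -5 -1 6)], sign=+1
⇒ 4πI² = 20250/79781
I = (+1)√(20250/79781/(4π)) = 0.14212087
No selection rule forces the value: the integral is nonzero (none).

0.142121 (none)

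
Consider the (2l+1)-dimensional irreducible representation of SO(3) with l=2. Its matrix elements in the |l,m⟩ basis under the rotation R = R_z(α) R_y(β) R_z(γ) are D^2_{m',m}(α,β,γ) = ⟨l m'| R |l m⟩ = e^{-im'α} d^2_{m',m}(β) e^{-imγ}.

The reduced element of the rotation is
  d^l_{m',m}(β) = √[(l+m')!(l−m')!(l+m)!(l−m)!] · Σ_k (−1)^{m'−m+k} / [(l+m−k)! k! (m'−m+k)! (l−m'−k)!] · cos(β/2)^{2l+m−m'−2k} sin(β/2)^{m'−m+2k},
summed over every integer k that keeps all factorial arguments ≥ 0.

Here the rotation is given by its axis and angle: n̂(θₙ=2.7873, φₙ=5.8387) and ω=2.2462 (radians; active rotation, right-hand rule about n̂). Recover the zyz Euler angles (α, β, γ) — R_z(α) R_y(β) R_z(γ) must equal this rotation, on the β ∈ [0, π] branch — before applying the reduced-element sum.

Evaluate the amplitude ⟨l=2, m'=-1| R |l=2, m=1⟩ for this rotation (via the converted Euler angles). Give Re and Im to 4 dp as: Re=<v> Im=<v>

Re=-0.1608 Im=0.1981

Axis–angle → zyz. n̂ = (sinθₙcosφₙ, sinθₙsinφₙ, cosθₙ) = (+0.313217, -0.149176, -0.937892), ω = 2.2462.
R = I cosω + sinω [n̂]ₓ + (1−cosω) n̂n̂ᵀ gives
  R = [-0.465771, +0.656045, -0.593854; -0.807920, -0.589046, -0.017066; -0.361003, +0.471837, +0.804392]
β = atan2(√(R₁₃²+R₂₃²), R₃₃) = 0.636145; α = atan2(R₂₃, R₁₃) mod 2π = 3.170323; γ = atan2(R₃₂, −R₃₁) mod 2π = 0.917700
Split into d^2_{-1,1}(β=0.6361) × two z-phases.
With c≡cos(β/2)=0.949840 and s≡sin(β/2)=0.312736, N=[1·6·6·1]^{1/2}=6.000000
The bounds max(0,m−m')=2 and min(l+m,l−m')=3 give 2 terms
  k=2: (−1)^0·6.0000/(2)·0.9498^2·0.3127^2 = +0.264715
  k=3: (−1)^1·6.0000/(6)·0.9498^0·0.3127^4 = -0.009566
d^2_{-1,1}(0.6361) = +0.264715 -0.009566 = +0.255149
Attach z-rotation phases: D = e^{-i(-1)(3.1703)}·(+0.255149)·e^{-i(1)(0.9177)} = -0.160798+0.198104i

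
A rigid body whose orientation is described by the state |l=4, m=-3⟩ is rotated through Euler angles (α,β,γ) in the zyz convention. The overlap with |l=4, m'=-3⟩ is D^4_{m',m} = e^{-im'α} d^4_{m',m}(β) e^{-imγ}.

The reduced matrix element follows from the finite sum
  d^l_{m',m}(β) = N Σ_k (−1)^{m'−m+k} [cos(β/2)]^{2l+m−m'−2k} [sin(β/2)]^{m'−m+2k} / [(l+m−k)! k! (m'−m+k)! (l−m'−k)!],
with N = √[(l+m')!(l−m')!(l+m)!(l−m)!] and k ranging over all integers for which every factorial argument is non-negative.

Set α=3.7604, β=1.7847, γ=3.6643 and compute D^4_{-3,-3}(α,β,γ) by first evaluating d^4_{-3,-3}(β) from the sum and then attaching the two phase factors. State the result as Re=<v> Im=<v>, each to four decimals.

D^4_{-3,-3}(3.7604,1.7847,3.6643) = e^{-i·-3·3.7604}·d^4_{-3,-3}(1.7847)·e^{-i·-3·3.6643}. Compute d first:
Half-angle: c=0.627584, s=0.778549. N=√(1·5040·1·5040)=5040.000000
k: max(0,(-3)−(-3))=0 … min(4+(-3),4−(-3))=1
  k=0: (−1)^0·5040.0000/(5040)·0.6276^8·0.7785^0 = +0.024064
  k=1: (−1)^1·5040.0000/(720)·0.6276^6·0.7785^2 = -0.259240
d^4_{-3,-3}(1.7847) = +0.024064 -0.259240 = -0.235175
Phases: e^{-i·(-3)·3.7604}=+0.281758-0.959486i, e^{-i·(-3)·3.6643}=-0.002674-0.999996i ⇒ D=+0.225824+0.065659i

Re=0.2258 Im=0.0657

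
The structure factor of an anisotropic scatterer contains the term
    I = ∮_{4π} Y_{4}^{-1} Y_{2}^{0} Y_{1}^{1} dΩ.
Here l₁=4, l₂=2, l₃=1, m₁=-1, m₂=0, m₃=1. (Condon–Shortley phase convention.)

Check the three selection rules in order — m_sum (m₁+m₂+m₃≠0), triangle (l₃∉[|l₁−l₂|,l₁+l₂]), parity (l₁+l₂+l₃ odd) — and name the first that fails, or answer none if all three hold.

triangle

m₁+m₂+m₃ = -1 + 0 + 1 = 0  ✓
triangle: need |l₁−l₂| ≤ l₃ ≤ l₁+l₂ = [2,6]; l₃=1 is outside  ✗
parity: l₁+l₂+l₃ = 7 is odd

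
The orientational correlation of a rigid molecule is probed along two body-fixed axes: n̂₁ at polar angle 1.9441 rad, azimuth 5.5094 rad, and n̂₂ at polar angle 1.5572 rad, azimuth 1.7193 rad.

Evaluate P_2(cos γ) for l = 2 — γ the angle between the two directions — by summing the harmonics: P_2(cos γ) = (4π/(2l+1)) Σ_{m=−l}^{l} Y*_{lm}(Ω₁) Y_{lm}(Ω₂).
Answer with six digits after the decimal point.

0.336981

Term-by-term m-sum for l=2 (normalisation 4π/5 = 2.513274):
  m=-2: (0.00778 - 0.33481j) × (-0.36929 + 0.11303j) = 0.03497 + 0.12452j  (running Σ = 0.03497 + 0.12452j)
  m=-1: (-0.18764 + 0.18334j) × (-0.00155 - 0.01039j) = 0.00220 + 0.00166j  (running Σ = 0.03717 + 0.12619j)
  m=0: (-0.18955 + 0.00000j) × (-0.31522 + 0.00000j) = 0.05975 + 0.00000j  (running Σ = 0.09691 + 0.12619j)
  m=1: (0.18764 + 0.18334j) × (0.00155 - 0.01039j) = 0.00220 - 0.00166j  (running Σ = 0.09911 + 0.12452j)
  m=2: (0.00778 + 0.33481j) × (-0.36929 - 0.11303j) = 0.03497 - 0.12452j  (running Σ = 0.13408 + 0.00000j)
Σ over m = 0.13408 + 0.00000j; ×(4π/5) → 0.33698 + 0.00000j. Real part: 0.336981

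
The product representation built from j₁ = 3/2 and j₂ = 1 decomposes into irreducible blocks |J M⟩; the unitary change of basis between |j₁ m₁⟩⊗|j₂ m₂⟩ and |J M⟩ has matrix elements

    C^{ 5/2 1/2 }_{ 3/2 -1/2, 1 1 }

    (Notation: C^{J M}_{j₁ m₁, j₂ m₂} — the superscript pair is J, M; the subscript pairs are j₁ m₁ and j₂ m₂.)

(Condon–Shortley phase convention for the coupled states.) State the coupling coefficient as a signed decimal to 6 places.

+√(3/10) = +0.547723

√[6·0!3!2!/6! · 1!2!2!0!3!2!] = √(24/5)
  +(−1)^0/∏(0,0,2,2,1,0)! = 1/4  (running 1/4)
⟨..|..⟩ = √(24/5)·(1/4) = +0.547723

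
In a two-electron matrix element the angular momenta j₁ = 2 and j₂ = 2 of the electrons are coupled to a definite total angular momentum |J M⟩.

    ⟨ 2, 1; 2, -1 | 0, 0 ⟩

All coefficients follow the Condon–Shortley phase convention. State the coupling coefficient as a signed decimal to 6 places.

-0.447214  (= −√(1/5))

triangle: 4!·0!·0!/5! = 24/120
(j±m)!: 3!·1!·1!·3!·0!·0! = 36
prefactor² = (2J+1)·Δ·N² = 36/5
  k=1: −1/(1!·3!·0!·0!·0!·0!) = -1/6
Σ = -1/6  ⇒  CG² = 36/5·(-1/6)² = 1/5
CG = −√(1/5) = -0.447214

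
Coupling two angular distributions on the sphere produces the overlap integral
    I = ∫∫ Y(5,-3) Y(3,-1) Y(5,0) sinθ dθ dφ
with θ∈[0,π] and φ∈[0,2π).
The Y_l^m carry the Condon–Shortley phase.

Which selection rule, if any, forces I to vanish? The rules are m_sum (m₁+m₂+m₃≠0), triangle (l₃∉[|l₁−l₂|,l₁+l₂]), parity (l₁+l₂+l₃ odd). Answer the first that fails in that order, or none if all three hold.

m_sum

m₁+m₂+m₃ = -3 − 1 + 0 = -4  ✗
triangle: |5−3|=2 ≤ l₃=5 ≤ 5+3=8
parity: l₁+l₂+l₃ = 13 is odd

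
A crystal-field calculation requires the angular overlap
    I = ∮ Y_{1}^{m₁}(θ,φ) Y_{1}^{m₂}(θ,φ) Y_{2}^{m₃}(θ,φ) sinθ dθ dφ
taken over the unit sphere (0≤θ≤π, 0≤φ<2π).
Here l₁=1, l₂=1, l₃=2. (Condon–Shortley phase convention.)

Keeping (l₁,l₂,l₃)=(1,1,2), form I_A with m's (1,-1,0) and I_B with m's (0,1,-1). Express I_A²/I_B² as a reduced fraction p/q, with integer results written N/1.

l's match ⇒ only the (l;m) 3-j factors differ between A and B.
A: triangle coeff Δ(1,1,2) = 1/30; Σ_t [0,0]: t=0:+1/4 = 1/4; (3j)²=1/30 [(1 1 2; 1 -1 0)], sign=+1
B: triangle coeff Δ(1,1,2) = 1/30; Σ_t [0,0]: t=0:+1/2 = 1/2; (3j)²=1/10 [(1 1 2; 0 1 -1)], sign=-1
I_A²/I_B² = (1/30)/(1/10) = 1/3

1/3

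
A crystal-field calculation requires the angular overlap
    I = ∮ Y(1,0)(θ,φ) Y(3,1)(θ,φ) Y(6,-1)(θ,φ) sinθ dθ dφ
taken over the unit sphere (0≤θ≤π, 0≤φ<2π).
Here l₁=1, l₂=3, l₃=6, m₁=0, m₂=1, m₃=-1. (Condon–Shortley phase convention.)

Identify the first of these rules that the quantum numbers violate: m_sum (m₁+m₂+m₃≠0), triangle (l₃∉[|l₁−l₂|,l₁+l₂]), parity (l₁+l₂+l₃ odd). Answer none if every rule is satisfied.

m₁+m₂+m₃ = 0 + 1 − 1 = 0  ✓
triangle: need |l₁−l₂| ≤ l₃ ≤ l₁+l₂ = [2,4]; l₃=6 is outside  ✗
parity: l₁+l₂+l₃ = 10 is even

triangle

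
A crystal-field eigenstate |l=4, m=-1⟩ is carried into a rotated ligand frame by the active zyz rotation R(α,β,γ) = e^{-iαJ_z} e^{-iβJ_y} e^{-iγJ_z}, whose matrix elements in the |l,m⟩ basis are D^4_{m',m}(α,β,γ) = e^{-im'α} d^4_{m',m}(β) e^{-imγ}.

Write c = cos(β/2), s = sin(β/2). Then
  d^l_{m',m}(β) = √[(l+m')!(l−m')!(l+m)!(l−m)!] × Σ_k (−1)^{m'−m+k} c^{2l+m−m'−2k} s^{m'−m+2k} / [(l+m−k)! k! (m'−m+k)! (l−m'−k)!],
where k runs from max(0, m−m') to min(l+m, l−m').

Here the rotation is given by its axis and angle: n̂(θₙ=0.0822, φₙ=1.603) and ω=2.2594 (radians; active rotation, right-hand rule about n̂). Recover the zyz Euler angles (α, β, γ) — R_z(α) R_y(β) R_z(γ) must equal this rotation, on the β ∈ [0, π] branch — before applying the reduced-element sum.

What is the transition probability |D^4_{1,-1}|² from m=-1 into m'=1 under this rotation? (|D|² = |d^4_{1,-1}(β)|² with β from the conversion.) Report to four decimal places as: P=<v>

Axis–angle → zyz. n̂ = (sinθₙcosφₙ, sinθₙsinφₙ, cosθₙ) = (-0.002644, +0.082065, +0.996623), ω = 2.2594.
R = I cosω + sinω [n̂]ₓ + (1−cosω) n̂n̂ᵀ gives
  R = [-0.635448, -0.769882, +0.059056; +0.769172, -0.624445, +0.135802; -0.067674, +0.131719, +0.988974]
β = atan2(√(R₁₃²+R₂₃²), R₃₃) = 0.148634; α = atan2(R₂₃, R₁₃) mod 2π = 1.160597; γ = atan2(R₃₂, −R₃₁) mod 2π = 1.096189
D^4_{1,-1}(1.1606,0.1486,1.0962) = e^{-i·1·1.1606}·d^4_{1,-1}(0.1486)·e^{-i·-1·1.0962}. Compute d first:
c=cos(0.148634/2)=0.997240, s=sin(0.148634/2)=0.074248; N=√[120·6·6·120]=720.000000
The bounds max(0,m−m')=0 and min(l+m,l−m')=3 give 4 terms
  k=0: (−1)^2·720.0000/(72)·0.9972^6·0.0742^2 = +0.054222
  k=1: (−1)^3·720.0000/(24)·0.9972^4·0.0742^4 = -0.000902
  k=2: (−1)^4·720.0000/(48)·0.9972^2·0.0742^6 = +0.000002
  k=3: (−1)^5·720.0000/(720)·0.9972^0·0.0742^8 = -0.000000
d^4_{1,-1}(0.1486) = +0.054222 -0.000902 +0.000002 -0.000000 = +0.053322
|D^4_{1,-1}|² = |d^4_{1,-1}(β)|² = (+0.053322)² = 0.002843 (the z-rotation phases have unit modulus)

P=0.0028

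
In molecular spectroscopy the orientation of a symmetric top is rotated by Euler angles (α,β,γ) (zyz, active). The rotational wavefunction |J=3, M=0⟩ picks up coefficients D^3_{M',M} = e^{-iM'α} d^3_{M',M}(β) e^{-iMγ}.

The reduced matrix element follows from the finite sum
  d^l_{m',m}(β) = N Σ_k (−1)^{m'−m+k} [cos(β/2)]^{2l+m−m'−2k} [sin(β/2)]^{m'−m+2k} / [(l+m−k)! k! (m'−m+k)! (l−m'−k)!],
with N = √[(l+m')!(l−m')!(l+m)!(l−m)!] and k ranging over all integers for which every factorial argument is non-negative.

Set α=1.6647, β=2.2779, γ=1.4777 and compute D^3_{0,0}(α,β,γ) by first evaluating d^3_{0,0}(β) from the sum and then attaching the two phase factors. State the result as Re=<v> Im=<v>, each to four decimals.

Re=0.2890 Im=0.0000

Split into d^3_{0,0}(β=2.2779) × two z-phases.
With c≡cos(β/2)=0.418548 and s≡sin(β/2)=0.908195, N=[6·6·6·6]^{1/2}=36.000000
k∈{0,1,2,3} keeps every argument non-negative
  k=0: (−1)^0·36.0000/(36)·0.4185^6·0.9082^0 = +0.005376
  k=1: (−1)^1·36.0000/(4)·0.4185^4·0.9082^2 = -0.227815
  k=2: (−1)^2·36.0000/(4)·0.4185^2·0.9082^4 = +1.072628
  k=3: (−1)^3·36.0000/(36)·0.4185^0·0.9082^6 = -0.561143
d^3_{0,0}(2.2779) = +0.005376 -0.227815 +1.072628 -0.561143 = +0.289047
D = (+1.000000+0.000000i)·(+0.289047)·(+1.000000+0.000000i) = +0.289047+0.000000i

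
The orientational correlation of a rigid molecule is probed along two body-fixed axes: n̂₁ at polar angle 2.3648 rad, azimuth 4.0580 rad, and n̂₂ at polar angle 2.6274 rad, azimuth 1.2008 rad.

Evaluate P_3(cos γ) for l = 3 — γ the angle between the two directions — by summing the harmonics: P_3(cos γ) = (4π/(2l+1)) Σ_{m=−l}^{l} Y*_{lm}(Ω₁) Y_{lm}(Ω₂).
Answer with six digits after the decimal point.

Expand P_3 via completeness: Σ_{m} conj(Y_{3,m}) at Ω₁ times Y_{3,m} at Ω₂ —
  term(m=-3) = -0.00469 + 0.00537j   from Y*(Ω₁)=0.13280 - 0.05496j, Y(Ω₂)=-0.04446 + 0.02207j
  term(m=-2) = 0.06495 - 0.04152j   from Y*(Ω₁)=0.09277 - 0.34593j, Y(Ω₂)=0.15896 + 0.14514j
  term(m=-1) = -0.14882 + 0.04350j   from Y*(Ω₁)=-0.21277 - 0.27736j, Y(Ω₂)=0.16039 - 0.41354j
  term(m=+0) = -0.03124 + 0.00000j   from Y*(Ω₁)=0.12162 + 0.00000j, Y(Ω₂)=-0.25685 + 0.00000j
  term(m=+1) = -0.14882 - 0.04350j   from Y*(Ω₁)=0.21277 - 0.27736j, Y(Ω₂)=-0.16039 - 0.41354j
  term(m=+2) = 0.06495 + 0.04152j   from Y*(Ω₁)=0.09277 + 0.34593j, Y(Ω₂)=0.15896 - 0.14514j
  term(m=+3) = -0.00469 - 0.00537j   from Y*(Ω₁)=-0.13280 - 0.05496j, Y(Ω₂)=0.04446 + 0.02207j
Σ over m = -0.20836 + 0.00000j; ×(4π/7) → -0.37405 + 0.00000j. Real part: -0.374047

-0.374047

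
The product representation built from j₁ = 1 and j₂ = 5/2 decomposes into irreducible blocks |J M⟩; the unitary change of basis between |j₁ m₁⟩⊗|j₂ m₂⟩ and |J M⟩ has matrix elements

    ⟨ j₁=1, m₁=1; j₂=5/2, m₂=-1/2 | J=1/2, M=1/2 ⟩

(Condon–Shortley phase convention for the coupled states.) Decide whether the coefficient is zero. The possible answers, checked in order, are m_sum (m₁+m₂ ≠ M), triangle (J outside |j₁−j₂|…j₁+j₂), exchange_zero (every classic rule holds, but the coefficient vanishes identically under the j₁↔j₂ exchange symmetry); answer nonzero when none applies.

triangle

m-sum: m₁+m₂ = 1+(-1/2) = 1/2, M = 1/2  ✓
triangle: need |j₁−j₂| ≤ J ≤ j₁+j₂, i.e. J ∈ [3/2, 7/2]; J = 1/2 is outside ✗ ⇒ coefficient is 0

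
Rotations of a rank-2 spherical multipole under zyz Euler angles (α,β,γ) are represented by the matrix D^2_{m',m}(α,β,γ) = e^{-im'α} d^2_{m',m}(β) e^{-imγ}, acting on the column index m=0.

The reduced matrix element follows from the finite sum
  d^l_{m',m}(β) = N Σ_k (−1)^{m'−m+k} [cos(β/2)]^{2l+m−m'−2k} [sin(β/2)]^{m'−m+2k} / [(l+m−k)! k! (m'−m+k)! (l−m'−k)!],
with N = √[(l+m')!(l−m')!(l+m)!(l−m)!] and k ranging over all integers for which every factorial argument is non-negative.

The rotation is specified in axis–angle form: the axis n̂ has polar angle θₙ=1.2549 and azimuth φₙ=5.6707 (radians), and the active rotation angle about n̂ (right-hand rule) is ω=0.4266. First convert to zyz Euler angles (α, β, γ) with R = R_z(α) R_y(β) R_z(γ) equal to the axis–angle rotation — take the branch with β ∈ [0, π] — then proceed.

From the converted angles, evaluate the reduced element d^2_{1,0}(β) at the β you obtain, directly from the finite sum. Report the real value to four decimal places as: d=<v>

Axis–angle → zyz. n̂ = (sinθₙcosφₙ, sinθₙsinφₙ, cosθₙ) = (+0.777735, -0.546456, +0.310669), ω = 0.4266.
R = I cosω + sinω [n̂]ₓ + (1−cosω) n̂n̂ᵀ gives
  R = [+0.964588, -0.166637, -0.204457; +0.090459, +0.937140, -0.337024; +0.247766, +0.306595, +0.919028]
β = atan2(√(R₁₃²+R₂₃²), R₃₃) = 0.405189; α = atan2(R₂₃, R₁₃) mod 2π = 4.167092; γ = atan2(R₃₂, −R₃₁) mod 2π = 2.250470
d^2_{1,0}(β=0.4052) via the finite sum:
c=cos(0.405189/2)=0.979548, s=sin(0.405189/2)=0.201212; N=√[6·1·2·2]=4.898979
k: max(0,(0)−(1))=0 … min(2+(0),2−(1))=1
  k=0: (−1)^1·4.8990/(2)·0.9795^3·0.2012^1 = -0.463240
  k=1: (−1)^2·4.8990/(2)·0.9795^1·0.2012^3 = +0.019546
d^2_{1,0}(0.4052) = -0.463240 +0.019546 = -0.443693

d=-0.4437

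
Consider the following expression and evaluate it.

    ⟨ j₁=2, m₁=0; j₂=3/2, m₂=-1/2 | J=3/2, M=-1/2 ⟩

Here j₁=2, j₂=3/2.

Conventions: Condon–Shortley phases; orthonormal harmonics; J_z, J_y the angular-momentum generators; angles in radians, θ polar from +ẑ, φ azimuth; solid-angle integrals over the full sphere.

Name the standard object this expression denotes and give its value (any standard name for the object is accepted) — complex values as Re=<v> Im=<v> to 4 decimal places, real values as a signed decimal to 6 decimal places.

This is a Clebsch–Gordan (vector-coupling) coefficient.
j₁+j₂−J=2  J+j₁−j₂=2  J−j₁+j₂=1  j₁+j₂+J+1=6
(j₁±m₁, j₂±m₂, J±M) = (2,2,1,2,1,2)
P² = 16/45
sum k=0..1:
  [0] +1/4 = 1/4
  [1] −1/1 = -1
S = -3/4
C² = P²·S² = 1/5 ; C = -0.447214

Clebsch–Gordan coefficient, −√(1/5) ≈ -0.447214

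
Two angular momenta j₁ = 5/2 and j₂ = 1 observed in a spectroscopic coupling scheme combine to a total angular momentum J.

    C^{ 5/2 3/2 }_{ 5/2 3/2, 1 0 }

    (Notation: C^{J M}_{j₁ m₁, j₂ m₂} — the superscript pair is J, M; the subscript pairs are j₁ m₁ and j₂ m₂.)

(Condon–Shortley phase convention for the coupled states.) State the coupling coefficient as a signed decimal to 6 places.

+0.507093  (= +√(9/35))

√[6·1!4!1!/7! · 4!1!1!1!4!1!] = √(576/35)
  +(−1)^0/∏(0,1,1,1,3,0)! = 1/6  (running 1/6)
  +(−1)^1/∏(1,0,0,0,4,1)! = -1/24  (running 1/8)
⟨..|..⟩ = √(576/35)·(1/8) = +0.507093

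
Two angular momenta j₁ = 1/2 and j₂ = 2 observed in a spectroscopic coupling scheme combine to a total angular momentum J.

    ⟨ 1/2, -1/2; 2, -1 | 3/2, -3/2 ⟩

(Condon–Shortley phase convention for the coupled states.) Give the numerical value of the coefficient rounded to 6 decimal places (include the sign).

-0.447214  (= −√(1/5))

√[4·1!0!3!/5! · 0!1!1!3!0!3!] = √(36/5)
  +(−1)^1/∏(1,0,0,0,0,3)! = -1/6  (running -1/6)
⟨..|..⟩ = √(36/5)·(-1/6) = -0.447214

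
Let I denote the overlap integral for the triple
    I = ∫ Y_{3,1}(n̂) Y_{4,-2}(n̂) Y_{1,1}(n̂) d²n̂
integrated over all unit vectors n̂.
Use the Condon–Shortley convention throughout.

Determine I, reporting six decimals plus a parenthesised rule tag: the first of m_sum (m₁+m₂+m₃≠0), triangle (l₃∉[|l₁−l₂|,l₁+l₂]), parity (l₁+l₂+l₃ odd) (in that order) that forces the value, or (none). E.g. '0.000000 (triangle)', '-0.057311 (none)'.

m-sum 0 ✓  L=8 even ✓  1≤1≤7 ✓
Π(2lᵢ+1) = 7×9×3 = 189
triangle coeff Δ(3,4,1) = 1/252
Σ_t [3,3]: t=3:−1/36 = -1/36
(3j)²=4/63 [(3 4 1; 0 0 0)], sign=+1
Σ_t [2,2]: t=2:+1/96 = 1/96
(3j)²=5/84 [(3 4 1; 1 -2 1)], sign=+1
⇒ 4πI² = 5/7
I = (+1)√(5/7/(4π)) = 0.23841361
No selection rule forces the value: the integral is nonzero (none).

0.238414 (none)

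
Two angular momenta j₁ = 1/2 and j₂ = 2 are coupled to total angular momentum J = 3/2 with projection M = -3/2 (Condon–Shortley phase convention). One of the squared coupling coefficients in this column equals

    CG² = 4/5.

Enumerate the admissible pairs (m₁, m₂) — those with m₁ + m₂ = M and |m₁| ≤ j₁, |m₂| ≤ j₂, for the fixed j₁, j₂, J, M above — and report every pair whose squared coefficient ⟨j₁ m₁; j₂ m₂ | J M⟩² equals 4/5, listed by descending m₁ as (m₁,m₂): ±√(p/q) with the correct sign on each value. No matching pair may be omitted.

(1/2,-2): +√(4/5)

Admissible pairs with m₁+m₂ = M = -3/2: (-1/2,-1), (1/2,-2)
  (m₁,m₂)=(1/2,-2): CG² = 4/5, CG = +√(4/5)   ← matches the target
  (m₁,m₂)=(-1/2,-1): CG² = 1/5, CG = −√(1/5)
Pairs with CG² = 4/5: (1/2,-2): +√(4/5)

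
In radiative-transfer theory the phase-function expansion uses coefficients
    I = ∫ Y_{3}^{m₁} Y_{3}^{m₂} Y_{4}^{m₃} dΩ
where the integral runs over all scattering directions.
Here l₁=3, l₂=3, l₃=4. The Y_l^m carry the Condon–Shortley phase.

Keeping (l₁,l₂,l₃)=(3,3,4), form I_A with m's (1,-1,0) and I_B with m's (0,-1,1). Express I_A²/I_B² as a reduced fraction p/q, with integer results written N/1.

1/15

l's match ⇒ only the (l;m) 3-j factors differ between A and B.
A: triangle coeff Δ(3,3,4) = 1/34650; Σ_t [0,2]: t=0:+1/32 t=1:−1/36 t=2:+1/1152 = 5/1152; (3j)²=1/1386 [(3 3 4; 1 -1 0)], sign=+1
B: triangle coeff Δ(3,3,4) = 1/34650; Σ_t [0,2]: t=0:+1/48 t=1:−1/24 t=2:+1/288 = -5/288; (3j)²=5/462 [(3 3 4; 0 -1 1)], sign=+1
I_A²/I_B² = (1/1386)/(5/462) = 1/15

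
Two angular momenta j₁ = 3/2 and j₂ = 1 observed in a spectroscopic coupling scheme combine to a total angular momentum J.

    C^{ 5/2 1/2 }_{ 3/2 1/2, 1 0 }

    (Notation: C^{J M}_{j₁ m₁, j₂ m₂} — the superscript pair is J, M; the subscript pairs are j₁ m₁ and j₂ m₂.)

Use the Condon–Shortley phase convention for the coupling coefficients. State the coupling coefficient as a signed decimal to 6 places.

j₁+j₂−J=0  J+j₁−j₂=3  J−j₁+j₂=2  j₁+j₂+J+1=6
(j₁±m₁, j₂±m₂, J±M) = (2,1,1,1,3,2)
P² = 12/5
sum k=0..0:
  [0] +1/2 = 1/2
S = 1/2
C² = P²·S² = 3/5 ; C = +0.774597

+√(3/5) ≈ +0.774597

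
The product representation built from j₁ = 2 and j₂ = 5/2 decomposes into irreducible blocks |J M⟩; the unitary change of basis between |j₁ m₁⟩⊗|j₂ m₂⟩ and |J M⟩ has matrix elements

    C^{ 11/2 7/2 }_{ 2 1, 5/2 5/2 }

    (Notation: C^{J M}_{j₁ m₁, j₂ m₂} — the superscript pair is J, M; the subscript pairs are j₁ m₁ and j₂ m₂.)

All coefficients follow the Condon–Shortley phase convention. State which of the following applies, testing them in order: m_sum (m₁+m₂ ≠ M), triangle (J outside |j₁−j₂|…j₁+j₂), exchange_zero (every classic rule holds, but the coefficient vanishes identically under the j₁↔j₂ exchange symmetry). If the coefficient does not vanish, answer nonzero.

triangle

m-sum: m₁+m₂ = 1+5/2 = 7/2, M = 7/2  ✓
triangle: need |j₁−j₂| ≤ J ≤ j₁+j₂, i.e. J ∈ [1/2, 9/2]; J = 11/2 is outside ✗ ⇒ coefficient is 0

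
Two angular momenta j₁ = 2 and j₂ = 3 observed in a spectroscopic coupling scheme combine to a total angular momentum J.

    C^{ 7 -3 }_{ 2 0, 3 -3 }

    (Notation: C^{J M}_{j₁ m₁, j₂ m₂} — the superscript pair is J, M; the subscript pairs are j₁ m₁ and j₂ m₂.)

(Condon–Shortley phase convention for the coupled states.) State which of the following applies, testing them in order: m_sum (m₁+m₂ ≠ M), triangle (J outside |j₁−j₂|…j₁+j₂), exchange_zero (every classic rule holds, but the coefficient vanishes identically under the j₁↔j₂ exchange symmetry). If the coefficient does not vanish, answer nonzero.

triangle

m-sum: m₁+m₂ = 0+(-3) = -3, M = -3  ✓
triangle: need |j₁−j₂| ≤ J ≤ j₁+j₂, i.e. J ∈ [1, 5]; J = 7 is outside ✗ ⇒ coefficient is 0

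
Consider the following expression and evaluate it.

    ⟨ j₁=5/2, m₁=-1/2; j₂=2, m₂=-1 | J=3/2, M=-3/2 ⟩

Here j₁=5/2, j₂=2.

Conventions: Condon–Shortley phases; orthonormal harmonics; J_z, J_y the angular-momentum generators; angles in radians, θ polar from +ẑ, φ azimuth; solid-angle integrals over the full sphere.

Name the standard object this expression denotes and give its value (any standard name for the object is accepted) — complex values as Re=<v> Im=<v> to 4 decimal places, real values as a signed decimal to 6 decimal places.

Clebsch–Gordan coefficient, −√(9/35) ≈ -0.507093

This is a Clebsch–Gordan (vector-coupling) coefficient.
triangle: 3!·2!·1!/7! = 12/5040
(j±m)!: 2!·3!·1!·3!·0!·3! = 432
prefactor² = (2J+1)·Δ·N² = 144/35
  k=1: −1/(1!·2!·2!·0!·0!·1!) = -1/4
Σ = -1/4  ⇒  CG² = 144/35·(-1/4)² = 9/35
CG = −√(9/35) = -0.507093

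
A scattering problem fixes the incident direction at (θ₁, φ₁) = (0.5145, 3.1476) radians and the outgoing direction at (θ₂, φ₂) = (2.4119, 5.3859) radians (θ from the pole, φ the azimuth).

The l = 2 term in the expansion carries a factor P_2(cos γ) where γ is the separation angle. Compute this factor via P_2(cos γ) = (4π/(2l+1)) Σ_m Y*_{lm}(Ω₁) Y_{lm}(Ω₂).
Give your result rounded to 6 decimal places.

0.588743

Addition theorem: P_2(cos γ) = (4π/5) Σ_m Y*_{lm}(Ω₁) Y_{lm}(Ω₂), m = −2…2:
  m=-2: Y*=0.09353 + 0.00112j  Y=-0.03809 + 0.16738j  product -0.00375 + 0.01561j
  m=-1: Y*=-0.33095 - 0.00199j  Y=-0.23944 - 0.30005j  product 0.07865 + 0.09978j
  m=+0: Y*=0.40166 + 0.00000j  Y=0.21029 + 0.00000j  product 0.08447 + 0.00000j
  m=+1: Y*=0.33095 - 0.00199j  Y=0.23944 - 0.30005j  product 0.07865 - 0.09978j
  m=+2: Y*=0.09353 - 0.00112j  Y=-0.03809 - 0.16738j  product -0.00375 - 0.01561j
Accumulated sum 0.23425 + 0.00000j; after 4π/(2l+1) scaling, 0.58874 + 0.00000j ⇒ P_2 = 0.588743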